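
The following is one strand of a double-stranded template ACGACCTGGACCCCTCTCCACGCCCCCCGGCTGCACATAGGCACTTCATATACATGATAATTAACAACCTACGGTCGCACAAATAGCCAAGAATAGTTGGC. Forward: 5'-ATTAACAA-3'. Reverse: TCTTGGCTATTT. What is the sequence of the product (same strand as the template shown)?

5'-ATTAACAACCTACGGTCGCACAAATAGCCAAGA-3'

Forward primer ATTAACAA is found on the top strand at positions 60–67.
Reverse complement of the reverse primer: AAATAGCCAAGA. This occurs on the top strand at positions 81–92.
The product is the template from position 60 through 92 (33 bp).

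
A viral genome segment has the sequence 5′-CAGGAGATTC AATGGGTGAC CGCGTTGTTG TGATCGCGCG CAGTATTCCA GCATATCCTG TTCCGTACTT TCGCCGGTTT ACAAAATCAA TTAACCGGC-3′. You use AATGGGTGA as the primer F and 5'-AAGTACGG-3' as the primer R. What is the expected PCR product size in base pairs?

The forward primer matches the template at positions 11–19.
Reverse complement of the reverse primer: CCGTACTT. This occurs on the top strand at positions 63–70.
The product runs from position 11 to position 70, so its length is 70 − 11 + 1 = 60 bp.

60 bp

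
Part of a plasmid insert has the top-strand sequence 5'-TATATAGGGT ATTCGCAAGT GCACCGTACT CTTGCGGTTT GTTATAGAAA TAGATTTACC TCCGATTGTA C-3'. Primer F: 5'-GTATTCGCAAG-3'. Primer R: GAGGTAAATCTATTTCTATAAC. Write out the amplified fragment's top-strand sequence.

5'-GTATTCGCAAGTGCACCGTACTCTTGCGGTTTGTTATAGAAATAGATTTACCTC-3'

Forward primer GTATTCGCAAG is found on the top strand at positions 9–19.
Taking the reverse complement of GAGGTAAATCTATTTCTATAAC gives GTTATAGAAATAGATTTACCTC, found at positions 41–62 on the template; the primer anneals here to the top strand with its 3' end pointing upstream.
The product is the template from position 9 through 62 (54 bp).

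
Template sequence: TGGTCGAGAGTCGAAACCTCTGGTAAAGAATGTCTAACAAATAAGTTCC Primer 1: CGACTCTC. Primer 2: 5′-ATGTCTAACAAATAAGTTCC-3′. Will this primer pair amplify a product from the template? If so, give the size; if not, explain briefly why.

Primer 1 (CGACTCTC) has reverse complement GAGAGTCG, which matches the top strand at positions 6–13; primer 1 anneals to the top strand there with its 3' end pointing upstream toward position 6.
Primer 2 (ATGTCTAACAAATAAGTTCC) matches the top strand directly at positions 30–49; it anneals to the bottom strand with its 3' end pointing downstream toward position 49.
The 3' ends diverge (primer 1 extends toward position 1, primer 2 toward position 49), so the primers never converge on a shared product.

No product — the primers' 3' ends point away from each other.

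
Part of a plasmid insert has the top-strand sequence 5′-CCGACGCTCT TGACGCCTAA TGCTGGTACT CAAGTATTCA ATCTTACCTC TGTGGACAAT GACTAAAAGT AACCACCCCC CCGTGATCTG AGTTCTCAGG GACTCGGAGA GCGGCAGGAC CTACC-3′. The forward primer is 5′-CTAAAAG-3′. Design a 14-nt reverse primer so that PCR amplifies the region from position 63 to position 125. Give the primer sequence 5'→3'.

5'-GGTAGGTCCTGCCG-3'

The product's 3' end on the top strand is position 125.
The reverse primer anneals to the top strand over positions 112–125, i.e. to CGGCAGGACCTACC.
Its sequence written 5'→3' is the reverse complement: GGTAGGTCCTGCCG.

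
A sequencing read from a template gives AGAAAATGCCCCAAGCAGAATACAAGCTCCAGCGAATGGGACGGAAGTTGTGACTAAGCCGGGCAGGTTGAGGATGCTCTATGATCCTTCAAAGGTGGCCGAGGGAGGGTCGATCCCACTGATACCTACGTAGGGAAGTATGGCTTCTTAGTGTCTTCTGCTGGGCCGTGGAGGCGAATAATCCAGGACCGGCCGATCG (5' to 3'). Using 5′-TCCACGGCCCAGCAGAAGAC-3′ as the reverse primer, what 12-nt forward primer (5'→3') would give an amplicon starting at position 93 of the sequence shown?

The reverse primer's reverse complement GTCTTCTGCTGGGCCGTGGA matches the template at positions 153–172; the product starts at position 93.
The forward primer is identical to the top strand over positions 93–104: AGGTGGCCGAGG.

5'-AGGTGGCCGAGG-3'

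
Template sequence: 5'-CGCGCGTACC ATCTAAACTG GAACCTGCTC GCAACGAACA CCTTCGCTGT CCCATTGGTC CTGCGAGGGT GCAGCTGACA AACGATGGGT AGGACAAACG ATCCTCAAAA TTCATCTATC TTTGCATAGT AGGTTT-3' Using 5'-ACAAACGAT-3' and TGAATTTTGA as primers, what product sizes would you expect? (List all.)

The forward primer ACAAACGAT matches the top strand at positions 78–86, 94–102.
The reverse primer's reverse complement is TCAAAATTCA, matching at positions 105–114.
Each forward site pairs with the reverse site to give a product ending at position 114: sizes 37, 21 bp.

37 bp, 21 bp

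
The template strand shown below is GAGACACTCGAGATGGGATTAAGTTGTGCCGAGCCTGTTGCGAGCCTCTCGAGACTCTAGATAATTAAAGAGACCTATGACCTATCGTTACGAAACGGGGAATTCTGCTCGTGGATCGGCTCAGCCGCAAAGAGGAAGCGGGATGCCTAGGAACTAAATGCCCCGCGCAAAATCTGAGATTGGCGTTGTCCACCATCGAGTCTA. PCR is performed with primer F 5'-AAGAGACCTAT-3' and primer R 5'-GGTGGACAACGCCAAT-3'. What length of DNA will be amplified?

The forward primer matches the template at positions 68–78.
Reverse complement of the reverse primer: ATTGGCGTTGTCCACC. This occurs on the top strand at positions 179–194.
Product length = (reverse-primer end) − (forward-primer start) + 1 = 194 − 68 + 1 = 127 bp.

127 bp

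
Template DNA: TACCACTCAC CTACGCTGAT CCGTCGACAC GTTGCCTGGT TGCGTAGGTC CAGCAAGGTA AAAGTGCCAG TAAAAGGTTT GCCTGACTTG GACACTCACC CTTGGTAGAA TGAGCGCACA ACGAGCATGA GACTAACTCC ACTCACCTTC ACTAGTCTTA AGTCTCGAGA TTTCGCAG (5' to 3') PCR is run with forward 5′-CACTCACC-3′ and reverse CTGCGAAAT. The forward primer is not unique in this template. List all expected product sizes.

175 bp, 86 bp, 39 bp

The forward primer CACTCACC matches the top strand at positions 4–11, 93–100, 140–147.
The reverse primer's reverse complement is ATTTCGCAG, matching at positions 170–178.
Each forward site pairs with the reverse site to give a product ending at position 178: sizes 175, 86, 39 bp.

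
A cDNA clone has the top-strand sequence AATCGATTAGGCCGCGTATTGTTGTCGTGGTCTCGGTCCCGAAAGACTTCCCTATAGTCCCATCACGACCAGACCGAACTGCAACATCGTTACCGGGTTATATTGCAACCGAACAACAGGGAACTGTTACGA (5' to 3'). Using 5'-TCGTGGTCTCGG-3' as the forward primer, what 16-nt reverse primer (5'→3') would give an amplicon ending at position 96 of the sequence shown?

The forward primer binds at positions 25–36; the product's 3' end on the top strand is position 96.
The reverse primer anneals to the top strand over positions 81–96, i.e. to GCAACATCGTTACCGG.
Its sequence written 5'→3' is the reverse complement: CCGGTAACGATGTTGC.

5'-CCGGTAACGATGTTGC-3'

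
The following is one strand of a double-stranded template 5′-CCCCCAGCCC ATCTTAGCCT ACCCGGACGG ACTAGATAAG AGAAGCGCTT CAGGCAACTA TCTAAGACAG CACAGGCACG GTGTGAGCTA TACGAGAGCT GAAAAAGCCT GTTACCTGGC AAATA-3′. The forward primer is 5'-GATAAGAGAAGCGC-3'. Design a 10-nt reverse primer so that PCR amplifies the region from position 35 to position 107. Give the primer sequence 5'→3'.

The product's 3' end on the top strand is position 107.
The reverse primer anneals to the top strand over positions 98–107, i.e. to GCTGAAAAAG.
Its sequence written 5'→3' is the reverse complement: CTTTTTCAGC.

5'-CTTTTTCAGC-3'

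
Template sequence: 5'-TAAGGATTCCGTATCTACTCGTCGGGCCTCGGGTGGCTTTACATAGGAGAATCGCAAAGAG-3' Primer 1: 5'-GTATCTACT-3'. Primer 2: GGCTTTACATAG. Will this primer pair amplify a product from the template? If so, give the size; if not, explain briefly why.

No product — both primers anneal to the same strand and extend in the same direction.

Primer 1 (GTATCTACT) matches the top strand at positions 11–19 (3' end points downstream).
Primer 2 (GGCTTTACATAG) also matches the top strand directly, at positions 35–46 — its reverse complement CTATGTAAAGCC is not present.
Both primers anneal to the bottom strand with 3' ends pointing the same way, so neither can prime synthesis back toward the other.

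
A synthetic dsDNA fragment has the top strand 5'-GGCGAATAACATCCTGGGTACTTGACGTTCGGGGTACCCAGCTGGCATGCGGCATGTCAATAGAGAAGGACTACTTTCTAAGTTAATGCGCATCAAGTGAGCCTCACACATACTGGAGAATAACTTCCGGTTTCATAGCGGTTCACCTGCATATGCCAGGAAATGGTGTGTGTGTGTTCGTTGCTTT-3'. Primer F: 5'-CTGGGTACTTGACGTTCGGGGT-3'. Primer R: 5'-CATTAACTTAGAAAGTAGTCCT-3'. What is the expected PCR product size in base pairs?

Scanning the template, CTGGGTACTTGACGTTCGGGGT occurs at positions 14–35; this primer anneals to the bottom strand there with its 3' end pointing downstream.
The reverse primer's reverse complement is AGGACTACTTTCTAAGTTAATG, which matches the template at positions 67–88.
Amplicon spans positions 14–88: 75 bp.

75 bp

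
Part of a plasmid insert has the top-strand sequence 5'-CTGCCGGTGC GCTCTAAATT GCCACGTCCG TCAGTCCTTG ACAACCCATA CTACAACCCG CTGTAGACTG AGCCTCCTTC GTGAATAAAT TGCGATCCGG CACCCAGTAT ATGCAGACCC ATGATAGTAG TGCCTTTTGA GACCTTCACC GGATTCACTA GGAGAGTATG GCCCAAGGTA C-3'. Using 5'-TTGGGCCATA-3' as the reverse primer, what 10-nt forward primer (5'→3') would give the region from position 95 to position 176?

5'-ATCCGGCACC-3'

The reverse primer's reverse complement TATGGCCCAA matches the template at positions 167–176; the product starts at position 95.
The forward primer is identical to the top strand over positions 95–104: ATCCGGCACC.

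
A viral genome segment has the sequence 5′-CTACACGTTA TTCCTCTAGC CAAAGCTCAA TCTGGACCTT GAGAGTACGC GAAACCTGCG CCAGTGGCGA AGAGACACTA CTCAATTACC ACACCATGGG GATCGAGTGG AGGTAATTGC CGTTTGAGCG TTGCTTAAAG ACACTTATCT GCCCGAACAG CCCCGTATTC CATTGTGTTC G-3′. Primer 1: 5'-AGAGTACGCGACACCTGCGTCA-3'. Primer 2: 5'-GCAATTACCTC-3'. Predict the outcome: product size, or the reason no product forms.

Primer 1 (AGAGTACGCGACACCTGCGTCA) does not match the top strand, and its reverse complement TGACGCAGGTGTCGCGTACTCT does not match either.
With no annealing site for primer 1, no amplification occurs.

No product — primer 1 has no binding site in the template.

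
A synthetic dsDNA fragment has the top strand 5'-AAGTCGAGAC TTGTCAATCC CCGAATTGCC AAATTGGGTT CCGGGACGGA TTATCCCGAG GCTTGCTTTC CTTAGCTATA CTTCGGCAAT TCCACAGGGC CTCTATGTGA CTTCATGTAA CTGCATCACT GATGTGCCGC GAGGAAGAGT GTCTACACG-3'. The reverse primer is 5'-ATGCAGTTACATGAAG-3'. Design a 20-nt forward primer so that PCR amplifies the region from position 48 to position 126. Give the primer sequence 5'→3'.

5'-GGATTATCCCGAGGCTTGCT-3'

The reverse primer's reverse complement CTTCATGTAACTGCAT matches the template at positions 111–126; the product starts at position 48.
The forward primer is identical to the top strand over positions 48–67: GGATTATCCCGAGGCTTGCT.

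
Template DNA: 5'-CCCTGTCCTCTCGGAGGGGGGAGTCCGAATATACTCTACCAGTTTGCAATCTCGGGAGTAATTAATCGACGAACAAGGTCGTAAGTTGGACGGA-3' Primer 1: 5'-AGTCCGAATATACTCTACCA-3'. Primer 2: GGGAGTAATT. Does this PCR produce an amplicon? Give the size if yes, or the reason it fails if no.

Primer 1 (AGTCCGAATATACTCTACCA) matches the top strand at positions 22–41 (3' end points downstream).
Primer 2 (GGGAGTAATT) also matches the top strand directly, at positions 54–63 — its reverse complement AATTACTCCC is not present.
Both primers anneal to the bottom strand with 3' ends pointing the same way, so neither can prime synthesis back toward the other.

No product — both primers anneal to the same strand and extend in the same direction.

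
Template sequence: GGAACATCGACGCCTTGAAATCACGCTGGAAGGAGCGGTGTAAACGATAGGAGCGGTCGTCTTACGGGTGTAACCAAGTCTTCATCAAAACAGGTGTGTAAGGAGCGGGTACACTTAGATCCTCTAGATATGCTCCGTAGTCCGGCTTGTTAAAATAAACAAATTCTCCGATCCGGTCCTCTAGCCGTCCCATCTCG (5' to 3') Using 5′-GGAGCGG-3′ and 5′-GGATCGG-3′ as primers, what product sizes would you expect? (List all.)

143 bp, 125 bp, 73 bp

The forward primer GGAGCGG matches the top strand at positions 32–38, 50–56, 102–108.
The reverse primer's reverse complement is CCGATCC, matching at positions 168–174.
Each forward site pairs with the reverse site to give a product ending at position 174: sizes 143, 125, 73 bp.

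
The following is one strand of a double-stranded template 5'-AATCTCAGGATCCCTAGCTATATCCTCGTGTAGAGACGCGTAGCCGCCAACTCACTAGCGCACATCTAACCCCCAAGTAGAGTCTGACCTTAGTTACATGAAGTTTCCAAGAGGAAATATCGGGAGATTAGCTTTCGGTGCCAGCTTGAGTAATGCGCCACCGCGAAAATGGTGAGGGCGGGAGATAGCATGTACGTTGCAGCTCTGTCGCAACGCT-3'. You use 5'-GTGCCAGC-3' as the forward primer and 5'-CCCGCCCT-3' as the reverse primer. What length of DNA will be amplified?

45 bp

The forward primer matches the template at positions 138–145.
The reverse primer's reverse complement is AGGGCGGG, which matches the template at positions 175–182.
Product length = (reverse-primer end) − (forward-primer start) + 1 = 182 − 138 + 1 = 45 bp.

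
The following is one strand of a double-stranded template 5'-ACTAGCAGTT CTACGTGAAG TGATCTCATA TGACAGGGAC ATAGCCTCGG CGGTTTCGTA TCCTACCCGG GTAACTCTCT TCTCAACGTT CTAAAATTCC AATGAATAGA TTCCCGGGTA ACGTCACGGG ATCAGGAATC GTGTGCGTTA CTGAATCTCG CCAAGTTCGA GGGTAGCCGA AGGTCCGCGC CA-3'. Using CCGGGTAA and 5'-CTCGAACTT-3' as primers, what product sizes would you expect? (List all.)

The forward primer CCGGGTAA matches the top strand at positions 67–74, 114–121.
The reverse primer's reverse complement is AAGTTCGAG, matching at positions 163–171.
Each forward site pairs with the reverse site to give a product ending at position 171: sizes 105, 58 bp.

105 bp, 58 bp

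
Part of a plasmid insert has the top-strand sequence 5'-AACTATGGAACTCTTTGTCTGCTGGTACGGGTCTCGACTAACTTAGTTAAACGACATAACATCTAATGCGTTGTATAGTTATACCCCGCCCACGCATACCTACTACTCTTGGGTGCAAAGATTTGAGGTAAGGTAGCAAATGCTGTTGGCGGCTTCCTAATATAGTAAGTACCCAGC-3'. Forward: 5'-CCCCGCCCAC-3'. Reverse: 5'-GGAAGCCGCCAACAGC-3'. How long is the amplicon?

Scanning the template, CCCCGCCCAC occurs at positions 84–93; this primer anneals to the bottom strand there with its 3' end pointing downstream.
Reverse complement of the reverse primer: GCTGTTGGCGGCTTCC. This occurs on the top strand at positions 142–157.
Amplicon spans positions 84–157: 74 bp.

74 bp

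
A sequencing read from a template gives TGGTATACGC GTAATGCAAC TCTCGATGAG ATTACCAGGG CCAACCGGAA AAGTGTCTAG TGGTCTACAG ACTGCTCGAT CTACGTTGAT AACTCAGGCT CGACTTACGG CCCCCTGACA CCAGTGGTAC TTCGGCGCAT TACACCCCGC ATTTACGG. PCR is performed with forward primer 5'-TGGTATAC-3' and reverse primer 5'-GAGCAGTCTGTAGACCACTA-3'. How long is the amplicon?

Scanning the template, TGGTATAC occurs at positions 1–8; this primer anneals to the bottom strand there with its 3' end pointing downstream.
Taking the reverse complement of GAGCAGTCTGTAGACCACTA gives TAGTGGTCTACAGACTGCTC, found at positions 58–77 on the template; the primer anneals here to the top strand with its 3' end pointing upstream.
The product runs from position 1 to position 77, so its length is 77 − 1 + 1 = 77 bp.

77 bp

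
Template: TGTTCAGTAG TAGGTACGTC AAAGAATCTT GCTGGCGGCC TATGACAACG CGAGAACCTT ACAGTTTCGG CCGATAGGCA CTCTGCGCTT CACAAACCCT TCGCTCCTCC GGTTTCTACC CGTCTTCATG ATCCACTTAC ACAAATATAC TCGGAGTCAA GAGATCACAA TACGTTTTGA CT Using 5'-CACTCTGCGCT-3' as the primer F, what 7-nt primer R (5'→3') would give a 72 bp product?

5'-GTATATT-3'

The forward primer binds at positions 79–89, so a 72 bp product ends at position 79 + 72 − 1 = 150.
The reverse primer anneals to the top strand over positions 144–150, i.e. to AATATAC.
Its sequence written 5'→3' is the reverse complement: GTATATT.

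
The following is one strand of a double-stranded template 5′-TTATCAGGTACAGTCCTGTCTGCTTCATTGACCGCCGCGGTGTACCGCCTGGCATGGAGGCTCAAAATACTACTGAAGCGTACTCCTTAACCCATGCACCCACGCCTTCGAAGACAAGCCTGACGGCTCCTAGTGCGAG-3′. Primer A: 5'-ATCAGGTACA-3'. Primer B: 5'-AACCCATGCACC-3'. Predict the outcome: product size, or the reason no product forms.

No product — both primers anneal to the same strand and extend in the same direction.

Primer A (ATCAGGTACA) matches the top strand at positions 3–12 (3' end points downstream).
Primer B (AACCCATGCACC) also matches the top strand directly, at positions 89–100 — its reverse complement GGTGCATGGGTT is not present.
Both primers anneal to the bottom strand with 3' ends pointing the same way, so neither can prime synthesis back toward the other.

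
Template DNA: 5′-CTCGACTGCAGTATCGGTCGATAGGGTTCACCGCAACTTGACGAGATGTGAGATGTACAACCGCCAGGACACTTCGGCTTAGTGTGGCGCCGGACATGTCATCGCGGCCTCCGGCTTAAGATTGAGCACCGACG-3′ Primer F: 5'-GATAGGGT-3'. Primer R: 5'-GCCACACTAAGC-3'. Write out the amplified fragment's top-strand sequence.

5'-GATAGGGTTCACCGCAACTTGACGAGATGTGAGATGTACAACCGCCAGGACACTTCGGCTTAGTGTGGC-3'

The forward primer matches the template at positions 20–27.
The reverse primer's reverse complement is GCTTAGTGTGGC, which matches the template at positions 77–88.
The product is the template from position 20 through 88 (69 bp).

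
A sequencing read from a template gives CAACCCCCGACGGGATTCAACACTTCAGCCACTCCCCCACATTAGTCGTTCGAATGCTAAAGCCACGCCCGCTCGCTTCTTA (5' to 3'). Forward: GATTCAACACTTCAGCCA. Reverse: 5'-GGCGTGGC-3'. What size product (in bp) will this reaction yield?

56 bp

Scanning the template, GATTCAACACTTCAGCCA occurs at positions 14–31; this primer anneals to the bottom strand there with its 3' end pointing downstream.
Reverse complement of the reverse primer: GCCACGCC. This occurs on the top strand at positions 62–69.
The product runs from position 14 to position 69, so its length is 69 − 14 + 1 = 56 bp.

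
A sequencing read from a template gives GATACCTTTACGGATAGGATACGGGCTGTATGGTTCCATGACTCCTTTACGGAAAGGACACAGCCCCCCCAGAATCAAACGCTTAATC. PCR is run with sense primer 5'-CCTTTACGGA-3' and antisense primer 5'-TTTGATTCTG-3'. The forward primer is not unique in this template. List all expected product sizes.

The forward primer CCTTTACGGA matches the top strand at positions 5–14, 44–53.
The reverse primer's reverse complement is CAGAATCAAA, matching at positions 70–79.
Each forward site pairs with the reverse site to give a product ending at position 79: sizes 75, 36 bp.

75 bp, 36 bp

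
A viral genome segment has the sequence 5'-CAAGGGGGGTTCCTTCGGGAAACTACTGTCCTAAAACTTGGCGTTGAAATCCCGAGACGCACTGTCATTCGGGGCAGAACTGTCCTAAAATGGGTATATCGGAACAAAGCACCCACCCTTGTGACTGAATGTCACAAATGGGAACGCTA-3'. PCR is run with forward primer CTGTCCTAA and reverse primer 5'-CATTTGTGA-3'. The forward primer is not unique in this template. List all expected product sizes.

The forward primer CTGTCCTAA matches the top strand at positions 26–34, 80–88.
The reverse primer's reverse complement is TCACAAATG, matching at positions 132–140.
Each forward site pairs with the reverse site to give a product ending at position 140: sizes 115, 61 bp.

115 bp, 61 bp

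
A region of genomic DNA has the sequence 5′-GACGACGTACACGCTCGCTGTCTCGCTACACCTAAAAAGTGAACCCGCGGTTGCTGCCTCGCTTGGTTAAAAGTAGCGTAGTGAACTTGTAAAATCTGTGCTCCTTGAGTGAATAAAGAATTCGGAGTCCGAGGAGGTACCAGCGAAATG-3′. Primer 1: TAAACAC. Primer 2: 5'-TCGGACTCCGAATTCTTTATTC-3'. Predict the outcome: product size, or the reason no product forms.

No product — primer 1 has no binding site in the template.

Primer 1 (TAAACAC) does not match the top strand, and its reverse complement GTGTTTA does not match either.
With no annealing site for primer 1, no amplification occurs.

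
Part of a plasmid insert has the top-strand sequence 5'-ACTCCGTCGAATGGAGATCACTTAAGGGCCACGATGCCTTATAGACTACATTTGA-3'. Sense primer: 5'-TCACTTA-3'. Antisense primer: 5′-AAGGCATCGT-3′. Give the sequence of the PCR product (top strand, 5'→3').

5'-TCACTTAAGGGCCACGATGCCTT-3'

Forward primer TCACTTA is found on the top strand at positions 18–24.
Taking the reverse complement of AAGGCATCGT gives ACGATGCCTT, found at positions 31–40 on the template; the primer anneals here to the top strand with its 3' end pointing upstream.
The product is the template from position 18 through 40 (23 bp).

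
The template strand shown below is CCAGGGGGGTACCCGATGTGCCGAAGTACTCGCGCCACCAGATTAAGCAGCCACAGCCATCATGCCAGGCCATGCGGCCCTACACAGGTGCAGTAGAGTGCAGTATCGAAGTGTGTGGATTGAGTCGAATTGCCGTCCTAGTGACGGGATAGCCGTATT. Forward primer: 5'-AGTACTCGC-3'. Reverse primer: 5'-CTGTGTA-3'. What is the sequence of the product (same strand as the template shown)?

5'-AGTACTCGCGCCACCAGATTAAGCAGCCACAGCCATCATGCCAGGCCATGCGGCCCTACACAG-3'

Forward primer AGTACTCGC is found on the top strand at positions 25–33.
The reverse primer's reverse complement is TACACAG, which matches the template at positions 81–87.
The product is the template from position 25 through 87 (63 bp).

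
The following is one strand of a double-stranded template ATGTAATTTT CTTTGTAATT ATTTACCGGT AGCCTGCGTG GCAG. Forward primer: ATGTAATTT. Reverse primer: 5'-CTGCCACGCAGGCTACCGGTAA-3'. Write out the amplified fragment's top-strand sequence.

5'-ATGTAATTTTCTTTGTAATTATTTACCGGTAGCCTGCGTGGCAG-3'

Forward primer ATGTAATTT is found on the top strand at positions 1–9.
The reverse primer's reverse complement is TTACCGGTAGCCTGCGTGGCAG, which matches the template at positions 23–44.
The product is the template from position 1 through 44 (44 bp).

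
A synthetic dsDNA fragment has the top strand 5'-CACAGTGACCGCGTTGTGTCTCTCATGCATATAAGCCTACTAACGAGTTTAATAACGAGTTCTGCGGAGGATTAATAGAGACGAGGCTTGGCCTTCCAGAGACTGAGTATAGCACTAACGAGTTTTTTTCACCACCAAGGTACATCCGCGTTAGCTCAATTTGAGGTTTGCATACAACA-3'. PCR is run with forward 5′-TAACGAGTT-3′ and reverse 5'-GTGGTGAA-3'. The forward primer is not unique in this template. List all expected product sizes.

The forward primer TAACGAGTT matches the top strand at positions 41–49, 53–61, 116–124.
The reverse primer's reverse complement is TTCACCAC, matching at positions 128–135.
Each forward site pairs with the reverse site to give a product ending at position 135: sizes 95, 83, 20 bp.

95 bp, 83 bp, 20 bp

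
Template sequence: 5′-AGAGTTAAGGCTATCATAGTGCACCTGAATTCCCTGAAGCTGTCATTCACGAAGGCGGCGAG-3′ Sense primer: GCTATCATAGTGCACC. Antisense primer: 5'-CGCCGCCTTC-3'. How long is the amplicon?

51 bp

The forward primer matches the template at positions 10–25.
The reverse primer's reverse complement is GAAGGCGGCG, which matches the template at positions 51–60.
The product runs from position 10 to position 60, so its length is 60 − 10 + 1 = 51 bp.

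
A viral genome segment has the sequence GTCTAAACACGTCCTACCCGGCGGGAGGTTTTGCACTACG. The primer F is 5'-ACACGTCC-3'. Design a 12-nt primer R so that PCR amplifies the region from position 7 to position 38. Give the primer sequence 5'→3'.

The product's 3' end on the top strand is position 38.
The reverse primer anneals to the top strand over positions 27–38, i.e. to GGTTTTGCACTA.
Its sequence written 5'→3' is the reverse complement: TAGTGCAAAACC.

5'-TAGTGCAAAACC-3'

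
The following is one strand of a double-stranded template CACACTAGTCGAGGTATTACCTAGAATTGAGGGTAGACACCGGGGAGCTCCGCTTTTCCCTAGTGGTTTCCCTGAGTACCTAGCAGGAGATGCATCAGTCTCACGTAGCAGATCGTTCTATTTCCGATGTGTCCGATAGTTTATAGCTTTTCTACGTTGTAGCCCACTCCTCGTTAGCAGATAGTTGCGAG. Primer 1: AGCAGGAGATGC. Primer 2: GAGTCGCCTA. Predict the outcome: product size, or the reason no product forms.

No product — primer 2 has no binding site in the template.

Primer 2 (GAGTCGCCTA) does not match the top strand, and its reverse complement TAGGCGACTC does not match either.
With no annealing site for primer 2, no amplification occurs.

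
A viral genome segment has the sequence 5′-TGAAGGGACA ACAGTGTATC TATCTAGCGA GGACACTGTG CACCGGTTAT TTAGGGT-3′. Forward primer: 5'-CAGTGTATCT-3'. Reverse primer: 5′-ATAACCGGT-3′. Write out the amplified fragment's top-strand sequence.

5'-CAGTGTATCTATCTAGCGAGGACACTGTGCACCGGTTAT-3'

Scanning the template, CAGTGTATCT occurs at positions 12–21; this primer anneals to the bottom strand there with its 3' end pointing downstream.
The reverse primer's reverse complement is ACCGGTTAT, which matches the template at positions 42–50.
The product is the template from position 12 through 50 (39 bp).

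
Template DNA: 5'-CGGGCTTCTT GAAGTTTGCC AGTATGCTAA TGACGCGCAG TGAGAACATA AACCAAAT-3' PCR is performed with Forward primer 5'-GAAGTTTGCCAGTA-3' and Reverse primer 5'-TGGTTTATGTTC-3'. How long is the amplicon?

45 bp

The forward primer matches the template at positions 11–24.
Taking the reverse complement of TGGTTTATGTTC gives GAACATAAACCA, found at positions 44–55 on the template; the primer anneals here to the top strand with its 3' end pointing upstream.
The product runs from position 11 to position 55, so its length is 55 − 11 + 1 = 45 bp.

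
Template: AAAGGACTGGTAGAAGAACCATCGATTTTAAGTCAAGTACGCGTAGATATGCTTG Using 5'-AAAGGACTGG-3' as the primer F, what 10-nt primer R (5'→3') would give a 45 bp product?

The forward primer binds at positions 1–10, so a 45 bp product ends at position 1 + 45 − 1 = 45.
The reverse primer anneals to the top strand over positions 36–45, i.e. to AGTACGCGTA.
Its sequence written 5'→3' is the reverse complement: TACGCGTACT.

5'-TACGCGTACT-3'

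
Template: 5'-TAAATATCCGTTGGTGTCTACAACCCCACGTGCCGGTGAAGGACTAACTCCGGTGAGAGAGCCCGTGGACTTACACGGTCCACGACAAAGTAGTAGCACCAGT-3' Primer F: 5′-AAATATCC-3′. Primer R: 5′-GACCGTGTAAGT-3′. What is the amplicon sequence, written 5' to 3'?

Forward primer AAATATCC is found on the top strand at positions 2–9.
Reverse complement of the reverse primer: ACTTACACGGTC. This occurs on the top strand at positions 69–80.
The product is the template from position 2 through 80 (79 bp).

5'-AAATATCCGTTGGTGTCTACAACCCCACGTGCCGGTGAAGGACTAACTCCGGTGAGAGAGCCCGTGGACTTACACGGTC-3'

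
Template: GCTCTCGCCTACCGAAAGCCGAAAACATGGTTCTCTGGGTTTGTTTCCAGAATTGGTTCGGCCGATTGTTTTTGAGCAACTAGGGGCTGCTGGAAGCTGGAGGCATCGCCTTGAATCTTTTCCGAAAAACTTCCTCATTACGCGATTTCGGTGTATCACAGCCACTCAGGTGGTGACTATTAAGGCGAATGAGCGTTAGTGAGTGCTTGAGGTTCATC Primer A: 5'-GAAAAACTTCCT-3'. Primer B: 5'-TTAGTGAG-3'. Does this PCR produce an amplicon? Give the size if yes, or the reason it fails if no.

No product — both primers anneal to the same strand and extend in the same direction.

Primer A (GAAAAACTTCCT) matches the top strand at positions 124–135 (3' end points downstream).
Primer B (TTAGTGAG) also matches the top strand directly, at positions 196–203 — its reverse complement CTCACTAA is not present.
Both primers anneal to the bottom strand with 3' ends pointing the same way, so neither can prime synthesis back toward the other.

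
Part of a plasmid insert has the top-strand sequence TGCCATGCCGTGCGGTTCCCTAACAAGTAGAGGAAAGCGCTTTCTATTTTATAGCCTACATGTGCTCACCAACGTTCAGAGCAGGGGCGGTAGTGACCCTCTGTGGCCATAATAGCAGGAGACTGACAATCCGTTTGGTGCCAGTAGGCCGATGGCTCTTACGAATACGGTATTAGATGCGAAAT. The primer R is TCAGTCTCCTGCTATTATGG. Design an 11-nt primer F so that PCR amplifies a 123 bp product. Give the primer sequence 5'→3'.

5'-CATGCCGTGCG-3'

The reverse primer's reverse complement CCATAATAGCAGGAGACTGA matches the template at positions 107–126, so the product ends at position 126.
A 123 bp product then starts at position 126 − 123 + 1 = 4.
The forward primer is identical to the top strand there: CATGCCGTGCG.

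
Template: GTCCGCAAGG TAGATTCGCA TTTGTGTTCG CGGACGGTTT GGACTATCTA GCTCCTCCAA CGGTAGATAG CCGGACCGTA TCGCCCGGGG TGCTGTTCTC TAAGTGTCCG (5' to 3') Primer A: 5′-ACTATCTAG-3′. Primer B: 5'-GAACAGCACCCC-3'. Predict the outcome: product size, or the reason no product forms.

Yes — a 56 bp product.

Primer A (ACTATCTAG) matches the top strand at positions 43–51; it acts as a forward primer.
Primer B's reverse complement is GGGGTGCTGTTC, matching the top strand at positions 87–98; it acts as a reverse primer.
The 3' ends face each other across positions 43–98, giving a 56 bp product.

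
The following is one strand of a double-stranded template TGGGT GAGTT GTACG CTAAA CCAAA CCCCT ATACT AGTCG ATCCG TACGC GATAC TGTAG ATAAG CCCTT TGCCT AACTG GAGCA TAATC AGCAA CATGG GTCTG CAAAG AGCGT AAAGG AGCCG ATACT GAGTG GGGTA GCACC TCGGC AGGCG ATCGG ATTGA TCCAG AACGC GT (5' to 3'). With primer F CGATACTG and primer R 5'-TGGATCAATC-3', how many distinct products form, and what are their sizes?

Two products: 120 bp, 46 bp

The forward primer CGATACTG matches the top strand at positions 50–57, 124–131.
The reverse primer's reverse complement is GATTGATCCA, matching at positions 160–169.
Each forward site pairs with the reverse site to give a product ending at position 169: sizes 120, 46 bp.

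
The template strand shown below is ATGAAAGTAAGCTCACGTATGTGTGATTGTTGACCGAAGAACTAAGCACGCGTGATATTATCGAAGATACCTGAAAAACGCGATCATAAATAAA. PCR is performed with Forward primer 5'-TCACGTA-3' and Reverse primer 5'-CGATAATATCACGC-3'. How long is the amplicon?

Scanning the template, TCACGTA occurs at positions 13–19; this primer anneals to the bottom strand there with its 3' end pointing downstream.
Reverse complement of the reverse primer: GCGTGATATTATCG. This occurs on the top strand at positions 50–63.
The product runs from position 13 to position 63, so its length is 63 − 13 + 1 = 51 bp.

51 bp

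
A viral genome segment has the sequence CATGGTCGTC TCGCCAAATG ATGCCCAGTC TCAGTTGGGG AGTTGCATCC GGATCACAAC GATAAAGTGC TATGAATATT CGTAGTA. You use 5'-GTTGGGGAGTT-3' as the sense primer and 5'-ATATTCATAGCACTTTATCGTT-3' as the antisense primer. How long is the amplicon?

Forward primer GTTGGGGAGTT is found on the top strand at positions 34–44.
The reverse primer's reverse complement is AACGATAAAGTGCTATGAATAT, which matches the template at positions 58–79.
The product runs from position 34 to position 79, so its length is 79 − 34 + 1 = 46 bp.

46 bp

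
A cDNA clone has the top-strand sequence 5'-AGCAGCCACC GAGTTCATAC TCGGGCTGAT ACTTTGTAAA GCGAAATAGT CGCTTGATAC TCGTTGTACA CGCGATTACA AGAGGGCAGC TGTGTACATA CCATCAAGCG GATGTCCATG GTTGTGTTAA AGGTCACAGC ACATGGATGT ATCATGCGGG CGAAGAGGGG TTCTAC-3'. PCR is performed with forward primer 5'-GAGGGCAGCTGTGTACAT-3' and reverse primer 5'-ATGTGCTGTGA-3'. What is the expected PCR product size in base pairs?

The forward primer matches the template at positions 82–99.
Reverse complement of the reverse primer: TCACAGCACAT. This occurs on the top strand at positions 134–144.
Amplicon spans positions 82–144: 63 bp.

63 bp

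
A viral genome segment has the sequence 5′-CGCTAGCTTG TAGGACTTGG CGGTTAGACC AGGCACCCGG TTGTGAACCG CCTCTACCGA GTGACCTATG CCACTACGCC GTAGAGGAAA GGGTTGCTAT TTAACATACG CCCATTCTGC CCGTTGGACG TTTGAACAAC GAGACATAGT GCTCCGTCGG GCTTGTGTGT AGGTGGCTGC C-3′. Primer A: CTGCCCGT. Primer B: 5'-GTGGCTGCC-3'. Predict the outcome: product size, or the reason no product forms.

Primer A (CTGCCCGT) matches the top strand at positions 117–124 (3' end points downstream).
Primer B (GTGGCTGCC) also matches the top strand directly, at positions 173–181 — its reverse complement GGCAGCCAC is not present.
Both primers anneal to the bottom strand with 3' ends pointing the same way, so neither can prime synthesis back toward the other.

No product — both primers anneal to the same strand and extend in the same direction.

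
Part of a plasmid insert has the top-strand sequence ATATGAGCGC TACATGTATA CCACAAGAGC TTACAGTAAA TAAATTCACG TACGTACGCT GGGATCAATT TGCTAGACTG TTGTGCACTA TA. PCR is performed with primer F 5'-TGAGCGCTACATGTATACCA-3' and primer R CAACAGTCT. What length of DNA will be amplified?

The forward primer matches the template at positions 4–23.
Reverse complement of the reverse primer: AGACTGTTG. This occurs on the top strand at positions 75–83.
Amplicon spans positions 4–83: 80 bp.

80 bp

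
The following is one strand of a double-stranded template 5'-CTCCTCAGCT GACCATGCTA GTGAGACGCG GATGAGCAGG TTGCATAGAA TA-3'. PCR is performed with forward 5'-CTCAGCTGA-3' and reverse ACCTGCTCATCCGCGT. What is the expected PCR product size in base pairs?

The forward primer matches the template at positions 4–12.
Taking the reverse complement of ACCTGCTCATCCGCGT gives ACGCGGATGAGCAGGT, found at positions 26–41 on the template; the primer anneals here to the top strand with its 3' end pointing upstream.
The product runs from position 4 to position 41, so its length is 41 − 4 + 1 = 38 bp.

38 bp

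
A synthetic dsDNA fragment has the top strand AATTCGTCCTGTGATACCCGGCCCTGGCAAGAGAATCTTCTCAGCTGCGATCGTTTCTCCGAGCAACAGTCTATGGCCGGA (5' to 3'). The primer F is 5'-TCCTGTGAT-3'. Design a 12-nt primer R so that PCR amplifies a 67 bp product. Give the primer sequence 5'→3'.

The forward primer binds at positions 7–15, so a 67 bp product ends at position 7 + 67 − 1 = 73.
The reverse primer anneals to the top strand over positions 62–73, i.e. to AGCAACAGTCTA.
Its sequence written 5'→3' is the reverse complement: TAGACTGTTGCT.

5'-TAGACTGTTGCT-3'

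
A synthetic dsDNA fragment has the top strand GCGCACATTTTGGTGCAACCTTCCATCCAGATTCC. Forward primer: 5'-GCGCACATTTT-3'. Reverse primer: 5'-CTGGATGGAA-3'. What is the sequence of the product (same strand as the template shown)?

Scanning the template, GCGCACATTTT occurs at positions 1–11; this primer anneals to the bottom strand there with its 3' end pointing downstream.
The reverse primer's reverse complement is TTCCATCCAG, which matches the template at positions 21–30.
The product is the template from position 1 through 30 (30 bp).

5'-GCGCACATTTTGGTGCAACCTTCCATCCAG-3'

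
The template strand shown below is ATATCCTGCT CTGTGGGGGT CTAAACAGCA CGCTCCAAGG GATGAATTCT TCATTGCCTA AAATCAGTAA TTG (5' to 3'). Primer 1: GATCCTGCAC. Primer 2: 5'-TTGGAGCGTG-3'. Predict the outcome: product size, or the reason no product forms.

No product — primer 1 has no binding site in the template.

Primer 1 (GATCCTGCAC) does not match the top strand, and its reverse complement GTGCAGGATC does not match either.
With no annealing site for primer 1, no amplification occurs.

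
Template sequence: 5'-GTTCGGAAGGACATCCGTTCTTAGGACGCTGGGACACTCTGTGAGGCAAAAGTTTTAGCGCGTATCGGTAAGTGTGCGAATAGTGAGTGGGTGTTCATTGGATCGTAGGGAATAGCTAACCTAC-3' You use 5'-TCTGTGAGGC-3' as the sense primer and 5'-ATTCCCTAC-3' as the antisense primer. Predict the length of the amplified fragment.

76 bp

Forward primer TCTGTGAGGC is found on the top strand at positions 38–47.
The reverse primer's reverse complement is GTAGGGAAT, which matches the template at positions 105–113.
Amplicon spans positions 38–113: 76 bp.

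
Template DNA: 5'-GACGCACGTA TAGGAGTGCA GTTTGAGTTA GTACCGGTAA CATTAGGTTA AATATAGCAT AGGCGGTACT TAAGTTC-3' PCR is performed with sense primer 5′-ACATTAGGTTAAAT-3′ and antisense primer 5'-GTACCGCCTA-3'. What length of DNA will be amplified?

Scanning the template, ACATTAGGTTAAAT occurs at positions 40–53; this primer anneals to the bottom strand there with its 3' end pointing downstream.
Taking the reverse complement of GTACCGCCTA gives TAGGCGGTAC, found at positions 60–69 on the template; the primer anneals here to the top strand with its 3' end pointing upstream.
Product length = (reverse-primer end) − (forward-primer start) + 1 = 69 − 40 + 1 = 30 bp.

30 bp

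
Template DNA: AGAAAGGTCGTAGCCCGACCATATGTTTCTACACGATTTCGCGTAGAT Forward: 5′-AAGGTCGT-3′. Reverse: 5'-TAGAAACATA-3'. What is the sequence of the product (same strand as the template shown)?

Scanning the template, AAGGTCGT occurs at positions 4–11; this primer anneals to the bottom strand there with its 3' end pointing downstream.
The reverse primer's reverse complement is TATGTTTCTA, which matches the template at positions 22–31.
The product is the template from position 4 through 31 (28 bp).

5'-AAGGTCGTAGCCCGACCATATGTTTCTA-3'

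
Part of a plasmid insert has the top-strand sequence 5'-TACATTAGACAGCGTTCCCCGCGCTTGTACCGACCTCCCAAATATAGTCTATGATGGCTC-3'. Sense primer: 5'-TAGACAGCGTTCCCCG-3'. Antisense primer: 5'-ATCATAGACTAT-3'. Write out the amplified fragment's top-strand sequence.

The forward primer matches the template at positions 6–21.
Reverse complement of the reverse primer: ATAGTCTATGAT. This occurs on the top strand at positions 44–55.
The product is the template from position 6 through 55 (50 bp).

5'-TAGACAGCGTTCCCCGCGCTTGTACCGACCTCCCAAATATAGTCTATGAT-3'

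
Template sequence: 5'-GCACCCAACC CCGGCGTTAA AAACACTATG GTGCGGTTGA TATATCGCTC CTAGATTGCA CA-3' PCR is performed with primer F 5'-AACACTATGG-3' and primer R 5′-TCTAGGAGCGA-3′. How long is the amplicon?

34 bp

Forward primer AACACTATGG is found on the top strand at positions 22–31.
Taking the reverse complement of TCTAGGAGCGA gives TCGCTCCTAGA, found at positions 45–55 on the template; the primer anneals here to the top strand with its 3' end pointing upstream.
The product runs from position 22 to position 55, so its length is 55 − 22 + 1 = 34 bp.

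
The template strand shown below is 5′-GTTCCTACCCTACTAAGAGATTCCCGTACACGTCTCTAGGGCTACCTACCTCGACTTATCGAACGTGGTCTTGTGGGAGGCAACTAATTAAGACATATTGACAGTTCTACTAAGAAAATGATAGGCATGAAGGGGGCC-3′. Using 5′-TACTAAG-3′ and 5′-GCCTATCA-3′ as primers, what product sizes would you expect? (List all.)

116 bp, 19 bp

The forward primer TACTAAG matches the top strand at positions 11–17, 108–114.
The reverse primer's reverse complement is TGATAGGC, matching at positions 119–126.
Each forward site pairs with the reverse site to give a product ending at position 126: sizes 116, 19 bp.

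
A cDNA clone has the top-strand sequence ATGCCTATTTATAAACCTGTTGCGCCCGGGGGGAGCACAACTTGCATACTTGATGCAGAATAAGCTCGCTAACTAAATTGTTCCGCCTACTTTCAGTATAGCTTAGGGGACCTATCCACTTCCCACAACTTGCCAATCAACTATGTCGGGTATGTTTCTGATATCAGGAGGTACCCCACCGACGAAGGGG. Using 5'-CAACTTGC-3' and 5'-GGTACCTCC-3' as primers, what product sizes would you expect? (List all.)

138 bp, 50 bp

The forward primer CAACTTGC matches the top strand at positions 38–45, 126–133.
The reverse primer's reverse complement is GGAGGTACC, matching at positions 167–175.
Each forward site pairs with the reverse site to give a product ending at position 175: sizes 138, 50 bp.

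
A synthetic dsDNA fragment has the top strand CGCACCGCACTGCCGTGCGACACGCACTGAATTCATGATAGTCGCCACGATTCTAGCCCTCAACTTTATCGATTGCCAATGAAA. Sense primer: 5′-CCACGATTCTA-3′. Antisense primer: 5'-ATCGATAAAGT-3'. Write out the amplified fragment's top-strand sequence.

5'-CCACGATTCTAGCCCTCAACTTTATCGAT-3'

The forward primer matches the template at positions 45–55.
Taking the reverse complement of ATCGATAAAGT gives ACTTTATCGAT, found at positions 63–73 on the template; the primer anneals here to the top strand with its 3' end pointing upstream.
The product is the template from position 45 through 73 (29 bp).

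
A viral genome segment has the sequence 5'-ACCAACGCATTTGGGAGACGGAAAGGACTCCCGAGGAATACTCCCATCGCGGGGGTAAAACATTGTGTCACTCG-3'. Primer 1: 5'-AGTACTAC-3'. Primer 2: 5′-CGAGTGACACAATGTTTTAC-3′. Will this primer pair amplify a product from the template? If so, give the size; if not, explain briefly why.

No product — primer 1 has no binding site in the template.

Primer 1 (AGTACTAC) does not match the top strand, and its reverse complement GTAGTACT does not match either.
With no annealing site for primer 1, no amplification occurs.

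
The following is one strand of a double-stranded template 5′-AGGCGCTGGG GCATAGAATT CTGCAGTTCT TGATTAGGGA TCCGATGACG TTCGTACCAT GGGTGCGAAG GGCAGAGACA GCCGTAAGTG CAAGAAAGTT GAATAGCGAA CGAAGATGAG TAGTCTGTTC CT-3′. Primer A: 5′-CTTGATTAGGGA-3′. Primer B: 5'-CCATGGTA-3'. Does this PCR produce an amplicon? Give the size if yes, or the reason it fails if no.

Primer A (CTTGATTAGGGA) matches the top strand at positions 29–40; it acts as a forward primer.
Primer B's reverse complement is TACCATGG, matching the top strand at positions 55–62; it acts as a reverse primer.
The 3' ends face each other across positions 29–62, giving a 34 bp product.

Yes — a 34 bp product.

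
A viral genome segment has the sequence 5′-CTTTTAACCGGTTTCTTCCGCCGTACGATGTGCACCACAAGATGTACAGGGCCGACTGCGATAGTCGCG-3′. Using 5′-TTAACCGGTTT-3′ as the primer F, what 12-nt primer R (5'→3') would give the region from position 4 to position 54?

The product's 3' end on the top strand is position 54.
The reverse primer anneals to the top strand over positions 43–54, i.e. to TGTACAGGGCCG.
Its sequence written 5'→3' is the reverse complement: CGGCCCTGTACA.

5'-CGGCCCTGTACA-3'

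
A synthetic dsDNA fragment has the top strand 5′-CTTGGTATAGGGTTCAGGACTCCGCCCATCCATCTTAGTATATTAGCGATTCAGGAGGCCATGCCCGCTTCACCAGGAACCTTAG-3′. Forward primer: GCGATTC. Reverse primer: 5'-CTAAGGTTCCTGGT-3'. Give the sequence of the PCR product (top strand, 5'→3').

Scanning the template, GCGATTC occurs at positions 46–52; this primer anneals to the bottom strand there with its 3' end pointing downstream.
Taking the reverse complement of CTAAGGTTCCTGGT gives ACCAGGAACCTTAG, found at positions 72–85 on the template; the primer anneals here to the top strand with its 3' end pointing upstream.
The product is the template from position 46 through 85 (40 bp).

5'-GCGATTCAGGAGGCCATGCCCGCTTCACCAGGAACCTTAG-3'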